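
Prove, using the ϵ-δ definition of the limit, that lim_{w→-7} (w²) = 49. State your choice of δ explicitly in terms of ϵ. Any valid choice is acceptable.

Let ϵ > 0. We seek δ > 0 with 0 < |w + 7| < δ ⇒ |w² − 49| < ϵ.
Factor: w² − 49 = (w + 7)(w - 7), so |w² − 49| = |w + 7|·|w - 7|.
Impose δ ≤ 1 so that |w| < 8; then |w - 7| ≤ 15.
Hence |w² − 49| ≤ 15|w + 7|, which is < ϵ once |w + 7| < ϵ/15.
Take δ = min(1, ϵ/15). If 0 < |w + 7| < δ then both bounds hold and |w² − 49| ≤ 15|w + 7| < 15·(ϵ/15) = ϵ.

δ = min(1, ϵ/15)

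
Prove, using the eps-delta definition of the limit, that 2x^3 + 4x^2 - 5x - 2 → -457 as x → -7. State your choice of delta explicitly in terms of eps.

Let eps > 0. We want delta > 0 such that 0 < |x + 7| < delta implies |(2x^3 + 4x^2 - 5x - 2) + 457| < eps.
(2x^3 + 4x^2 - 5x - 2) + 457 = 2x^3 + 4x^2 - 5x + 455 = (x + 7)(2x^2 - 10x + 65).
So |(2x^3 + 4x^2 - 5x - 2) + 457| = |x + 7|·|2x^2 - 10x + 65|.
Assume first that |x + 7| < 1, so |x| < 8. Then |2x^2 - 10x + 65| ≤ 2·8^2 + 10·8 + 65 = 273.
Hence |(2x^3 + 4x^2 - 5x - 2) + 457| ≤ 273|x + 7| < eps provided |x + 7| < eps/273.
Choosing delta = min(1, eps/273) ensures both conditions, hence |(2x^3 + 4x^2 - 5x - 2) + 457| < eps.

delta = min(1, eps/273)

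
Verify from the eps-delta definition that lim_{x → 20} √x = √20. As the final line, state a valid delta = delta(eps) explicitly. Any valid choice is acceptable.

delta = min(20, √20·eps)

Fix eps > 0. We want delta > 0 such that 0 < |x − 20| < delta implies |√x − √20| < eps.
Rationalise: √x − √20 = (x − 20)/(√x + √20), so |√x − √20| = |x − 20|/(√x + √20).
Restrict delta ≤ 20 so that |x − 20| < 20 forces x > 0, and then √x + √20 > √20.
Hence |√x − √20| < |x − 20|/√20, which is < eps once |x − 20| < √20·eps.
Take delta = min(20, √20·eps). If 0 < |x − 20| < delta then x > 0 and |√x − √20| < |x − 20|/√20 < eps.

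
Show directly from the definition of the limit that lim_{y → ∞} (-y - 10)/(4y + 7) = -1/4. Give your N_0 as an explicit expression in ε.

N_0 = (33/16)/ε

Suppose ε > 0. We seek N_0 > 0 such that y > N_0 implies |(-y - 10)/(4y + 7) + 1/4| < ε.
(-y - 10)/(4y + 7) + 1/4 = (4(-y - 10) − (-1)(4y + 7)) / (4(4y + 7)) = -33/(4(4y + 7)).
For y > 0 we have 4y + 7 > 4y, so |(-y - 10)/(4y + 7) + 1/4| = 33/(4(4y + 7)) < 33/(4·4y) = (33/16)/y.
Thus |(-y - 10)/(4y + 7) + 1/4| < ε whenever y > (33/16)/ε.
Take N_0 = (33/16)/ε. If y > N_0 then |(-y - 10)/(4y + 7) + 1/4| < (33/16)/y < ε.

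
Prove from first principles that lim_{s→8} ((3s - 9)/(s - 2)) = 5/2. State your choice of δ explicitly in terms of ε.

Let ε > 0. We want δ > 0 with 0 < |s − 8| < δ ⇒ |(3s - 9)/(s - 2) − (5/2)| < ε.
Combining over a common denominator, (3s - 9)/(s - 2) − (5/2) = [(3s - 9)·6 − 15·(s - 2)] / [6·(s - 2)] = 3(s − 8) / (6(s - 2)).
So |(3s - 9)/(s - 2) − (5/2)| = 3|s − 8| / (6·|s − 2|).
Restrict δ ≤ 3. Then |s − 8| < 3 gives |s − 2| = |(s − 8) + 6| ≥ 6 − 3 = 3.
Hence |(3s - 9)/(s - 2) − (5/2)| < 3|s − 8|/(6·3) = (1/6)|s − 8|, which is < ε once |s − 8| < 6ε.
Take δ = min(3, 6ε). Then 0 < |s − 8| < δ forces both bounds, so |(3s - 9)/(s - 2) − (5/2)| < ε.

δ = min(3, 6ε)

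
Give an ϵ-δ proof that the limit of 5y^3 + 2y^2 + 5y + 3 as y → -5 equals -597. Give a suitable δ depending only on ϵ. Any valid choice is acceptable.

Fix ϵ > 0. We want δ > 0 such that 0 < |y + 5| < δ implies |(5y^3 + 2y^2 + 5y + 3) + 597| < ϵ.
(5y^3 + 2y^2 + 5y + 3) + 597 = 5y^3 + 2y^2 + 5y + 600 = (y + 5)(5y^2 - 23y + 120).
So |(5y^3 + 2y^2 + 5y + 3) + 597| = |y + 5|·|5y^2 - 23y + 120|.
Require δ ≤ 2. Then |y + 5| < 2 gives |y| < 7, and by the triangle inequality |5y^2 - 23y + 120| ≤ 5·7^2 + 23·7 + 120 = 526.
Hence |(5y^3 + 2y^2 + 5y + 3) + 597| ≤ 526|y + 5| < ϵ provided |y + 5| < ϵ/526.
Take δ = min(2, ϵ/526). Then 0 < |y + 5| < δ gives both |y + 5| < 2 and |y + 5| < ϵ/526, so |(5y^3 + 2y^2 + 5y + 3) + 597| < ϵ.

δ = min(2, ϵ/526)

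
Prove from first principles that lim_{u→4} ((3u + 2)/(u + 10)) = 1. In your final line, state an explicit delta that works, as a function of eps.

delta = min(7, (7/2)eps)

Fix eps > 0. We want delta > 0 with 0 < |u − 4| < delta ⇒ |(3u + 2)/(u + 10) − 1| < eps.
Combining over a common denominator, (3u + 2)/(u + 10) − 1 = [(3u + 2)·14 − 14·(u + 10)] / [14·(u + 10)] = 28(u − 4) / (14(u + 10)).
So |(3u + 2)/(u + 10) − 1| = 28|u − 4| / (14·|u + 10|).
Require delta ≤ 7, so |u + 10| ≥ |14| − |u − 4| > 14 − 7 = 7.
Hence |(3u + 2)/(u + 10) − 1| < 28|u − 4|/(14·7) = (2/7)|u − 4|, which is < eps once |u − 4| < (7/2)eps.
Take delta = min(7, (7/2)eps). Then 0 < |u − 4| < delta forces both bounds, so |(3u + 2)/(u + 10) − 1| < eps.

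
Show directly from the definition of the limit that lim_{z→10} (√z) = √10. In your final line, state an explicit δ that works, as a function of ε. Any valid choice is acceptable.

δ = min(10, √10·ε)

Suppose ε > 0. We want δ > 0 such that 0 < |z − 10| < δ implies |√z − √10| < ε.
Multiplying by the conjugate, |√z − √10| = |z − 10|/(√z + √10).
Restrict δ ≤ 10 so that |z − 10| < 10 forces z > 0, and then √z + √10 > √10.
Hence |√z − √10| < |z − 10|/√10, which is < ε once |z − 10| < √10·ε.
Take δ = min(10, √10·ε). If 0 < |z − 10| < δ then z > 0 and |√z − √10| < |z − 10|/√10 < ε.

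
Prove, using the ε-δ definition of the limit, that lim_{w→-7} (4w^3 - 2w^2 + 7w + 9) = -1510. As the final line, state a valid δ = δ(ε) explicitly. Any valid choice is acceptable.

δ = min(1, ε/713)

Let ε > 0 be given. We want δ > 0 such that 0 < |w + 7| < δ implies |(4w^3 - 2w^2 + 7w + 9) + 1510| < ε.
(4w^3 - 2w^2 + 7w + 9) + 1510 = 4w^3 - 2w^2 + 7w + 1519 = (w + 7)(4w^2 - 30w + 217).
So |(4w^3 - 2w^2 + 7w + 9) + 1510| = |w + 7|·|4w^2 - 30w + 217|.
Require δ ≤ 1. Then |w + 7| < 1 gives |w| < 8, and by the triangle inequality |4w^2 - 30w + 217| ≤ 4·8^2 + 30·8 + 217 = 713.
Hence |(4w^3 - 2w^2 + 7w + 9) + 1510| ≤ 713|w + 7| < ε provided |w + 7| < ε/713.
Choosing δ = min(1, ε/713) ensures both conditions, hence |(4w^3 - 2w^2 + 7w + 9) + 1510| < ε.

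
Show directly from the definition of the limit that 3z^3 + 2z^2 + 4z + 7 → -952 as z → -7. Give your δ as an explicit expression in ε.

δ = min(2, ε/551)

Let ε > 0. We want δ > 0 such that 0 < |z + 7| < δ implies |(3z^3 + 2z^2 + 4z + 7) + 952| < ε.
(3z^3 + 2z^2 + 4z + 7) + 952 = 3z^3 + 2z^2 + 4z + 959 = (z + 7)(3z^2 - 19z + 137).
So |(3z^3 + 2z^2 + 4z + 7) + 952| = |z + 7|·|3z^2 - 19z + 137|.
Require δ ≤ 2. Then |z + 7| < 2 gives |z| < 9, and by the triangle inequality |3z^2 - 19z + 137| ≤ 3·9^2 + 19·9 + 137 = 551.
Hence |(3z^3 + 2z^2 + 4z + 7) + 952| ≤ 551|z + 7| < ε provided |z + 7| < ε/551.
Choosing δ = min(2, ε/551) ensures both conditions, hence |(3z^3 + 2z^2 + 4z + 7) + 952| < ε.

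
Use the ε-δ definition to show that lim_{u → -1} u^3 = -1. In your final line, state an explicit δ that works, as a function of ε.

δ = min(1, ε/7)

Let ε > 0 be given. We seek δ > 0 with 0 < |u + 1| < δ ⇒ |u^3 + 1| < ε.
Factor: u^3 + 1 = (u + 1)(u^2 - u + 1), so |u^3 + 1| = |u + 1|·|u^2 - u + 1|.
Restrict δ ≤ 1. Then |u + 1| < 1 gives |u| < 2, so by the triangle inequality |u^2 - u + 1| ≤ 2^2 + 2 + 1 = 7.
Hence |u^3 + 1| ≤ 7|u + 1|, which is < ε once |u + 1| < ε/7.
Take δ = min(1, ε/7). If 0 < |u + 1| < δ then both bounds hold and |u^3 + 1| ≤ 7|u + 1| < 7·(ε/7) = ε.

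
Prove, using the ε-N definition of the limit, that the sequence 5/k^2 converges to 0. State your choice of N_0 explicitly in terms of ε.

Let ε > 0 be given. For k ≥ 1, |5/k^2 − 0| = 5/k^2.
5/k^2 < ε ⇔ k^2 > 5/ε ⇔ k > (5/ε)^{1/2}.
Take N_0 = (5/ε)^{1/2}. Then k > N_0 implies 5/k^2 < ε.

N_0 = (5/ε)^{1/2}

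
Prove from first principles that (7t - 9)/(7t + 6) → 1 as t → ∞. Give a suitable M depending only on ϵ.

Let ϵ > 0. We seek M > 0 such that t > M implies |(7t - 9)/(7t + 6) − 1| < ϵ.
(7t - 9)/(7t + 6) − 1 = (7(7t - 9) − 7(7t + 6)) / (7(7t + 6)) = -105/(7(7t + 6)).
For t > 0 we have 7t + 6 > 7t, so |(7t - 9)/(7t + 6) − 1| = 105/(7(7t + 6)) < 105/(7·7t) = (15/7)/t.
Thus |(7t - 9)/(7t + 6) − 1| < ϵ whenever t > (15/7)/ϵ.
Take M = (15/7)/ϵ. If t > M then |(7t - 9)/(7t + 6) − 1| < (15/7)/t < ϵ.

M = (15/7)/ϵ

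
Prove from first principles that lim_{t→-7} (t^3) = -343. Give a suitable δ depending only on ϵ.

δ = min(1, ϵ/169)

Suppose ϵ > 0. We seek δ > 0 with 0 < |t + 7| < δ ⇒ |t^3 + 343| < ϵ.
Factor: t^3 + 343 = (t + 7)(t^2 - 7t + 49), so |t^3 + 343| = |t + 7|·|t^2 - 7t + 49|.
Restrict δ ≤ 1. Then |t + 7| < 1 gives |t| < 8, so by the triangle inequality |t^2 - 7t + 49| ≤ 8^2 + 7·8 + 49 = 169.
Hence |t^3 + 343| ≤ 169|t + 7|, which is < ϵ once |t + 7| < ϵ/169.
Take δ = min(1, ϵ/169). If 0 < |t + 7| < δ then both bounds hold and |t^3 + 343| ≤ 169|t + 7| < 169·(ϵ/169) = ϵ.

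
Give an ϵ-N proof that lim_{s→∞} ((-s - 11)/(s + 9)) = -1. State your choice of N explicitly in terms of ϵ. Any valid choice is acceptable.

Fix ϵ > 0. We seek N > 0 such that s > N implies |(-s - 11)/(s + 9) + 1| < ϵ.
(-s - 11)/(s + 9) + 1 = ((-s - 11) − (-1)(s + 9)) / ((s + 9)) = -2/((s + 9)).
For s > 0 we have s + 9 > s, so |(-s - 11)/(s + 9) + 1| = 2/((s + 9)) < 2/(s) = 2/s.
Thus |(-s - 11)/(s + 9) + 1| < ϵ whenever s > 2/ϵ.
Take N = 2/ϵ. If s > N then |(-s - 11)/(s + 9) + 1| < 2/s < ϵ.

N = 2/ϵ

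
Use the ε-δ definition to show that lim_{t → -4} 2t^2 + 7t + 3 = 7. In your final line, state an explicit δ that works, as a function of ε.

Suppose ε > 0. We want δ > 0 such that 0 < |t + 4| < δ implies |(2t^2 + 7t + 3) − 7| < ε.
(2t^2 + 7t + 3) − 7 = 2t^2 + 7t - 4 = (t + 4)(2t - 1).
So |(2t^2 + 7t + 3) − 7| = |t + 4|·|2t - 1|.
Assume first that |t + 4| < 1, so |t| < 5. Then |2t - 1| ≤ 2·5 + 1 = 11.
Hence |(2t^2 + 7t + 3) − 7| ≤ 11|t + 4| < ε provided |t + 4| < ε/11.
Take δ = min(1, ε/11). Then 0 < |t + 4| < δ gives both |t + 4| < 1 and |t + 4| < ε/11, so |(2t^2 + 7t + 3) − 7| < ε.

δ = min(1, ε/11)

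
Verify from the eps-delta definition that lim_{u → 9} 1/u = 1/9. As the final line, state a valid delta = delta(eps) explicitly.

delta = min(9/2, (81/2)eps)

Let eps > 0. We seek delta > 0 such that 0 < |u − 9| < delta implies |1/u − (1/9)| < eps.
|1/u − (1/9)| = |9 − u|/(9·|u|) = |u − 9|/(9|u|).
Require delta ≤ 9/2 so that |u| > 9 − 9/2 = 9/2, hence 9|u| > 81/2.
Then |1/u − (1/9)| < |u − 9|/(81/2), which is < eps when |u − 9| < (81/2)eps.
Take delta = min(9/2, (81/2)eps). Then 0 < |u − 9| < delta gives both |u − 9| < 9/2 and |u − 9| < (81/2)eps, so |1/u − (1/9)| < eps.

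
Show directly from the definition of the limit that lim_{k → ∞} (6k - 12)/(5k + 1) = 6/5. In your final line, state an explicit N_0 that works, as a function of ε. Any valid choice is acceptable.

Fix ε > 0. For k ≥ 1, |(6k - 12)/(5k + 1) − (6/5)| = |-66|/(5(5k + 1)) = 66/(5(5k + 1)).
Since 5k + 1 ≥ 5k for k ≥ 1, this is ≤ 66/(5·5k) = (66/25)/k.
So |(6k - 12)/(5k + 1) − (6/5)| < ε whenever k > (66/25)/ε.
Take N_0 = (66/25)/ε. If k > N_0 then |(6k - 12)/(5k + 1) − (6/5)| ≤ (66/25)/k < ε.

N_0 = (66/25)/ε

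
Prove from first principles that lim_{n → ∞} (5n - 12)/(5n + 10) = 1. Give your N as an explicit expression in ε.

N = (22/5)/ε

Fix ε > 0. For n ≥ 1, |(5n - 12)/(5n + 10) − 1| = |-110|/(5(5n + 10)) = 110/(5(5n + 10)).
Since 5n + 10 ≥ 5n for n ≥ 1, this is ≤ 110/(5·5n) = (22/5)/n.
So |(5n - 12)/(5n + 10) − 1| < ε whenever n > (22/5)/ε.
Take N = (22/5)/ε. If n > N then |(5n - 12)/(5n + 10) − 1| ≤ (22/5)/n < ε.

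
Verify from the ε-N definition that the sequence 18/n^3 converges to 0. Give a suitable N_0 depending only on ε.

Fix ε > 0. For n ≥ 1, |18/n^3 − 0| = 18/n^3.
18/n^3 < ε ⇔ n^3 > 18/ε ⇔ n > (18/ε)^{1/3}.
Take N_0 = (18/ε)^{1/3}. Then n > N_0 implies 18/n^3 < ε.

N_0 = (18/ε)^{1/3}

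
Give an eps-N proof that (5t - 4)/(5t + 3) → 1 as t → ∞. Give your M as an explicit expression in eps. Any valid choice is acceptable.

M = (7/5)/eps

Suppose eps > 0. We seek M > 0 such that t > M implies |(5t - 4)/(5t + 3) − 1| < eps.
(5t - 4)/(5t + 3) − 1 = (5(5t - 4) − 5(5t + 3)) / (5(5t + 3)) = -35/(5(5t + 3)).
For t > 0 we have 5t + 3 > 5t, so |(5t - 4)/(5t + 3) − 1| = 35/(5(5t + 3)) < 35/(5·5t) = (7/5)/t.
Thus |(5t - 4)/(5t + 3) − 1| < eps whenever t > (7/5)/eps.
Take M = (7/5)/eps. If t > M then |(5t - 4)/(5t + 3) − 1| < (7/5)/t < eps.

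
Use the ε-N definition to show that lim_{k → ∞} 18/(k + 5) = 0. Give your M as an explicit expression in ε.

Fix ε > 0. For k ≥ 1, |18/(k + 5) − 0| = 18/(k + 5) ≤ 18/k.
We need 18/k < ε, i.e. k > 18/ε.
Take M = 18/ε. If k > M then |18/(k + 5)| ≤ 18/k < ε.

M = 18/ε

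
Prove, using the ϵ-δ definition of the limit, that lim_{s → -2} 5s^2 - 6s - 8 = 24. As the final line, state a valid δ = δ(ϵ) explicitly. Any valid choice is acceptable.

δ = min(1, ϵ/31)

Suppose ϵ > 0. We want δ > 0 such that 0 < |s + 2| < δ implies |(5s^2 - 6s - 8) − 24| < ϵ.
(5s^2 - 6s - 8) − 24 = 5s^2 - 6s - 32 = (s + 2)(5s - 16).
So |(5s^2 - 6s - 8) − 24| = |s + 2|·|5s - 16|.
Assume first that |s + 2| < 1, so |s| < 3. Then |5s - 16| ≤ 5·3 + 16 = 31.
Hence |(5s^2 - 6s - 8) − 24| ≤ 31|s + 2| < ϵ provided |s + 2| < ϵ/31.
Choosing δ = min(1, ϵ/31) ensures both conditions, hence |(5s^2 - 6s - 8) − 24| < ϵ.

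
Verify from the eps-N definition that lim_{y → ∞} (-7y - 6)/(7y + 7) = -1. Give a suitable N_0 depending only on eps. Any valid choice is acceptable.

Fix eps > 0. We seek N_0 > 0 such that y > N_0 implies |(-7y - 6)/(7y + 7) + 1| < eps.
(-7y - 6)/(7y + 7) + 1 = (7(-7y - 6) − (-7)(7y + 7)) / (7(7y + 7)) = 7/(7(7y + 7)).
For y > 0 we have 7y + 7 > 7y, so |(-7y - 6)/(7y + 7) + 1| = 7/(7(7y + 7)) < 7/(7·7y) = (1/7)/y.
Thus |(-7y - 6)/(7y + 7) + 1| < eps whenever y > (1/7)/eps.
Take N_0 = (1/7)/eps. If y > N_0 then |(-7y - 6)/(7y + 7) + 1| < (1/7)/y < eps.

N_0 = (1/7)/eps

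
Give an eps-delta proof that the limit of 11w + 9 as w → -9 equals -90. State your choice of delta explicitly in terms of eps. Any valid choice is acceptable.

delta = eps/11

Let eps > 0. We need delta > 0 so that 0 < |w + 9| < delta implies |(11w + 9) + 90| < eps.
|(11w + 9) + 90| = |11w + 99| = 11|w + 9|.
So 11|w + 9| < eps exactly when |w + 9| < eps/11.
Choosing delta = eps/11 gives |(11w + 9) + 90| = 11|w + 9| < eps whenever |w + 9| < delta.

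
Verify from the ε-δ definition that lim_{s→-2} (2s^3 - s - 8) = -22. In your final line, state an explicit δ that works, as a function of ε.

Let ε > 0 be given. We want δ > 0 such that 0 < |s + 2| < δ implies |(2s^3 - s - 8) + 22| < ε.
(2s^3 - s - 8) + 22 = 2s^3 - s + 14 = (s + 2)(2s^2 - 4s + 7).
So |(2s^3 - s - 8) + 22| = |s + 2|·|2s^2 - 4s + 7|.
Require δ ≤ 1. Then |s + 2| < 1 gives |s| < 3, and by the triangle inequality |2s^2 - 4s + 7| ≤ 2·3^2 + 4·3 + 7 = 37.
Hence |(2s^3 - s - 8) + 22| ≤ 37|s + 2| < ε provided |s + 2| < ε/37.
Choosing δ = min(1, ε/37) ensures both conditions, hence |(2s^3 - s - 8) + 22| < ε.

δ = min(1, ε/37)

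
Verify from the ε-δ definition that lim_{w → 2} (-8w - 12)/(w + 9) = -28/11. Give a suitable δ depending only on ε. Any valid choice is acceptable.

Suppose ε > 0. We want δ > 0 with 0 < |w − 2| < δ ⇒ |(-8w - 12)/(w + 9) + 28/11| < ε.
Combining over a common denominator, (-8w - 12)/(w + 9) + 28/11 = [(-8w - 12)·11 − (-28)·(w + 9)] / [11·(w + 9)] = -60(w − 2) / (11(w + 9)).
So |(-8w - 12)/(w + 9) + 28/11| = 60|w − 2| / (11·|w + 9|).
Require δ ≤ 11/2, so |w + 9| ≥ |11| − |w − 2| > 11 − 11/2 = 11/2.
Hence |(-8w - 12)/(w + 9) + 28/11| < 60|w − 2|/(11·(11/2)) = (120/121)|w − 2|, which is < ε once |w − 2| < (121/120)ε.
Take δ = min(11/2, (121/120)ε). Then 0 < |w − 2| < δ forces both bounds, so |(-8w - 12)/(w + 9) + 28/11| < ε.

δ = min(11/2, (121/120)ε)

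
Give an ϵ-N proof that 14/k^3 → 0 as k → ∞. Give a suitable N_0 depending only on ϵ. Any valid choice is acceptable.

N_0 = (14/ϵ)^{1/3}

Suppose ϵ > 0. For k ≥ 1, |14/k^3 − 0| = 14/k^3.
14/k^3 < ϵ ⇔ k^3 > 14/ϵ ⇔ k > (14/ϵ)^{1/3}.
Take N_0 = (14/ϵ)^{1/3}. Then k > N_0 implies 14/k^3 < ϵ.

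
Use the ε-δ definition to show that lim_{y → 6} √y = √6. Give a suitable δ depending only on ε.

Suppose ε > 0. We want δ > 0 such that 0 < |y − 6| < δ implies |√y − √6| < ε.
Multiplying by the conjugate, |√y − √6| = |y − 6|/(√y + √6).
Restrict δ ≤ 6 so that |y − 6| < 6 forces y > 0, and then √y + √6 > √6.
Hence |√y − √6| < |y − 6|/√6, which is < ε once |y − 6| < √6·ε.
Take δ = min(6, √6·ε). If 0 < |y − 6| < δ then y > 0 and |√y − √6| < |y − 6|/√6 < ε.

δ = min(6, √6·ε)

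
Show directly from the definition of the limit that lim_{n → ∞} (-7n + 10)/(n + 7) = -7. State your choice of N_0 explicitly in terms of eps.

N_0 = 59/eps

Fix eps > 0. For n ≥ 1, |(-7n + 10)/(n + 7) + 7| = |59|/((n + 7)) = 59/((n + 7)).
Since n + 7 ≥ n for n ≥ 1, this is ≤ 59/(n) = 59/n.
So |(-7n + 10)/(n + 7) + 7| < eps whenever n > 59/eps.
Take N_0 = 59/eps. If n > N_0 then |(-7n + 10)/(n + 7) + 7| ≤ 59/n < eps.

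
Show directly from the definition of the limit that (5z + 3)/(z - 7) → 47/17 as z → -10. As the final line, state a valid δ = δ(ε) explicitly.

Fix ε > 0. We want δ > 0 with 0 < |z + 10| < δ ⇒ |(5z + 3)/(z - 7) − (47/17)| < ε.
Combining over a common denominator, (5z + 3)/(z - 7) − (47/17) = [(5z + 3)·(-17) − (-47)·(z - 7)] / [(-17)·(z - 7)] = -38(z + 10) / ((-17)(z - 7)).
So |(5z + 3)/(z - 7) − (47/17)| = 38|z + 10| / (17·|z − 7|).
Require δ ≤ 17/2, so |z − 7| ≥ |-17| − |z + 10| > 17 − 17/2 = 17/2.
Hence |(5z + 3)/(z - 7) − (47/17)| < 38|z + 10|/(17·(17/2)) = (76/289)|z + 10|, which is < ε once |z + 10| < (289/76)ε.
Take δ = min(17/2, (289/76)ε). Then 0 < |z + 10| < δ forces both bounds, so |(5z + 3)/(z - 7) − (47/17)| < ε.

δ = min(17/2, (289/76)ε)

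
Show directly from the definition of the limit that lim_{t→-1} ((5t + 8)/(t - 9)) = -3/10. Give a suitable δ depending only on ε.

Let ε > 0 be given. We want δ > 0 with 0 < |t + 1| < δ ⇒ |(5t + 8)/(t - 9) + 3/10| < ε.
Combining over a common denominator, (5t + 8)/(t - 9) + 3/10 = [(5t + 8)·(-10) − 3·(t - 9)] / [(-10)·(t - 9)] = -53(t + 1) / ((-10)(t - 9)).
So |(5t + 8)/(t - 9) + 3/10| = 53|t + 1| / (10·|t − 9|).
Require δ ≤ 5, so |t − 9| ≥ |-10| − |t + 1| > 10 − 5 = 5.
Hence |(5t + 8)/(t - 9) + 3/10| < 53|t + 1|/(10·5) = (53/50)|t + 1|, which is < ε once |t + 1| < (50/53)ε.
Take δ = min(5, (50/53)ε). Then 0 < |t + 1| < δ forces both bounds, so |(5t + 8)/(t - 9) + 3/10| < ε.

δ = min(5, (50/53)ε)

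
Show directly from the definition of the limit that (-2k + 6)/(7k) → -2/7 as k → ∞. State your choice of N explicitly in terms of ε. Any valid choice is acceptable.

Fix ε > 0. For k ≥ 1, |(-2k + 6)/(7k) + 2/7| = |42|/(7(7k)) = 42/(7(7k)).
Since 7k ≥ 7k for k ≥ 1, this is ≤ 42/(7·7k) = (6/7)/k.
So |(-2k + 6)/(7k) + 2/7| < ε whenever k > (6/7)/ε.
Take N = (6/7)/ε. If k > N then |(-2k + 6)/(7k) + 2/7| ≤ (6/7)/k < ε.

N = (6/7)/ε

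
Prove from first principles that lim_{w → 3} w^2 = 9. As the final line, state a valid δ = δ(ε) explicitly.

δ = min(2, ε/8)

Fix ε > 0. We seek δ > 0 with 0 < |w − 3| < δ ⇒ |w^2 − 9| < ε.
Factor: w^2 − 9 = (w − 3)(w + 3), so |w^2 − 9| = |w − 3|·|w + 3|.
Impose δ ≤ 2 so that |w| < 5; then |w + 3| ≤ 8.
Hence |w^2 − 9| ≤ 8|w − 3|, which is < ε once |w − 3| < ε/8.
Take δ = min(2, ε/8). If 0 < |w − 3| < δ then both bounds hold and |w^2 − 9| ≤ 8|w − 3| < 8·(ε/8) = ε.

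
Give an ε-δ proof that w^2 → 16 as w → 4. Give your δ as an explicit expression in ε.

Fix ε > 0. We seek δ > 0 with 0 < |w − 4| < δ ⇒ |w^2 − 16| < ε.
Factor: w^2 − 16 = (w − 4)(w + 4), so |w^2 − 16| = |w − 4|·|w + 4|.
Impose δ ≤ 1 so that |w| < 5; then |w + 4| ≤ 9.
Hence |w^2 − 16| ≤ 9|w − 4|, which is < ε once |w − 4| < ε/9.
Take δ = min(1, ε/9). If 0 < |w − 4| < δ then both bounds hold and |w^2 − 16| ≤ 9|w − 4| < 9·(ε/9) = ε.

δ = min(1, ε/9)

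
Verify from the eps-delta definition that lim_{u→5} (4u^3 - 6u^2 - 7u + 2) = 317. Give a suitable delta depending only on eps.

Let eps > 0. We want delta > 0 such that 0 < |u − 5| < delta implies |(4u^3 - 6u^2 - 7u + 2) − 317| < eps.
(4u^3 - 6u^2 - 7u + 2) − 317 = 4u^3 - 6u^2 - 7u - 315 = (u − 5)(4u^2 + 14u + 63).
So |(4u^3 - 6u^2 - 7u + 2) − 317| = |u − 5|·|4u^2 + 14u + 63|.
Assume first that |u − 5| < 1, so |u| < 6. Then |4u^2 + 14u + 63| ≤ 4·6^2 + 14·6 + 63 = 291.
Hence |(4u^3 - 6u^2 - 7u + 2) − 317| ≤ 291|u − 5| < eps provided |u − 5| < eps/291.
Choosing delta = min(1, eps/291) ensures both conditions, hence |(4u^3 - 6u^2 - 7u + 2) − 317| < eps.

delta = min(1, eps/291)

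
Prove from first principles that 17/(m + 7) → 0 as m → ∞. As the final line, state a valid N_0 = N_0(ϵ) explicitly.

N_0 = 17/ϵ

Let ϵ > 0. For m ≥ 1, |17/(m + 7) − 0| = 17/(m + 7) ≤ 17/m.
We need 17/m < ϵ, i.e. m > 17/ϵ.
Take N_0 = 17/ϵ. If m > N_0 then |17/(m + 7)| ≤ 17/m < ϵ.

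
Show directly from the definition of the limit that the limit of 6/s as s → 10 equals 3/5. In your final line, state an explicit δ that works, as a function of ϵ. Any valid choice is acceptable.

Let ϵ > 0 be given. We seek δ > 0 such that 0 < |s − 10| < δ implies |6/s − (3/5)| < ϵ.
|6/s − (3/5)| = 6·|10 − s|/(10·|s|) = 6|s − 10|/(10|s|).
Require δ ≤ 5 so that |s| > 10 − 5 = 5, hence 10|s| > 50.
Then |6/s − (3/5)| < 6|s − 10|/50, which is < ϵ when |s − 10| < (25/3)ϵ.
Take δ = min(5, (25/3)ϵ). Then 0 < |s − 10| < δ gives both |s − 10| < 5 and |s − 10| < (25/3)ϵ, so |6/s − (3/5)| < ϵ.

δ = min(5, (25/3)ϵ)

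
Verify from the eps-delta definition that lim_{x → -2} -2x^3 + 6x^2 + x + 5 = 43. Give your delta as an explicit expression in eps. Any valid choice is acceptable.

Suppose eps > 0. We want delta > 0 such that 0 < |x + 2| < delta implies |(-2x^3 + 6x^2 + x + 5) − 43| < eps.
(-2x^3 + 6x^2 + x + 5) − 43 = -2x^3 + 6x^2 + x - 38 = (x + 2)(-2x^2 + 10x - 19).
So |(-2x^3 + 6x^2 + x + 5) − 43| = |x + 2|·|-2x^2 + 10x - 19|.
Require delta ≤ 1. Then |x + 2| < 1 gives |x| < 3, and by the triangle inequality |-2x^2 + 10x - 19| ≤ 2·3^2 + 10·3 + 19 = 67.
Hence |(-2x^3 + 6x^2 + x + 5) − 43| ≤ 67|x + 2| < eps provided |x + 2| < eps/67.
Take delta = min(1, eps/67). Then 0 < |x + 2| < delta gives both |x + 2| < 1 and |x + 2| < eps/67, so |(-2x^3 + 6x^2 + x + 5) − 43| < eps.

delta = min(1, eps/67)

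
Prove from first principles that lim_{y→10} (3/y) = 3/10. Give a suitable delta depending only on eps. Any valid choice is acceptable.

delta = min(5, (50/3)eps)

Let eps > 0 be given. We seek delta > 0 such that 0 < |y − 10| < delta implies |3/y − (3/10)| < eps.
|3/y − (3/10)| = 3·|10 − y|/(10·|y|) = 3|y − 10|/(10|y|).
Require delta ≤ 5 so that |y| > 10 − 5 = 5, hence 10|y| > 50.
Then |3/y − (3/10)| < 3|y − 10|/50, which is < eps when |y − 10| < (50/3)eps.
Take delta = min(5, (50/3)eps). Then 0 < |y − 10| < delta gives both |y − 10| < 5 and |y − 10| < (50/3)eps, so |3/y − (3/10)| < eps.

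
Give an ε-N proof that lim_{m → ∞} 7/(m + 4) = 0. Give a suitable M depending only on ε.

Let ε > 0. For m ≥ 1, |7/(m + 4) − 0| = 7/(m + 4) ≤ 7/m.
We need 7/m < ε, i.e. m > 7/ε.
Take M = 7/ε. If m > M then |7/(m + 4)| ≤ 7/m < ε.

M = 7/ε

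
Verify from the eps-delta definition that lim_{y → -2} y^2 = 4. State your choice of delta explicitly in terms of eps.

Let eps > 0. We seek delta > 0 with 0 < |y + 2| < delta ⇒ |y^2 − 4| < eps.
Factor: y^2 − 4 = (y + 2)(y - 2), so |y^2 − 4| = |y + 2|·|y - 2|.
Impose delta ≤ 1 so that |y| < 3; then |y - 2| ≤ 5.
Hence |y^2 − 4| ≤ 5|y + 2|, which is < eps once |y + 2| < eps/5.
Take delta = min(1, eps/5). If 0 < |y + 2| < delta then both bounds hold and |y^2 − 4| ≤ 5|y + 2| < 5·(eps/5) = eps.

delta = min(1, eps/5)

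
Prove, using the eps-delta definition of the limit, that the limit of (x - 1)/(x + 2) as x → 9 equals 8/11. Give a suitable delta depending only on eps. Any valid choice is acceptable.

delta = min(11/2, (121/6)eps)

Suppose eps > 0. We want delta > 0 with 0 < |x − 9| < delta ⇒ |(x - 1)/(x + 2) − (8/11)| < eps.
Combining over a common denominator, (x - 1)/(x + 2) − (8/11) = [(x - 1)·11 − 8·(x + 2)] / [11·(x + 2)] = 3(x − 9) / (11(x + 2)).
So |(x - 1)/(x + 2) − (8/11)| = 3|x − 9| / (11·|x + 2|).
Require delta ≤ 11/2, so |x + 2| ≥ |11| − |x − 9| > 11 − 11/2 = 11/2.
Hence |(x - 1)/(x + 2) − (8/11)| < 3|x − 9|/(11·(11/2)) = (6/121)|x − 9|, which is < eps once |x − 9| < (121/6)eps.
Take delta = min(11/2, (121/6)eps). Then 0 < |x − 9| < delta forces both bounds, so |(x - 1)/(x + 2) − (8/11)| < eps.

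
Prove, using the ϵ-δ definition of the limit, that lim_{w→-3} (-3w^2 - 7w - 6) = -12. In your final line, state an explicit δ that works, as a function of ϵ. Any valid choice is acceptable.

δ = min(1, ϵ/14)

Let ϵ > 0 be given. We want δ > 0 such that 0 < |w + 3| < δ implies |(-3w^2 - 7w - 6) + 12| < ϵ.
(-3w^2 - 7w - 6) + 12 = -3w^2 - 7w + 6 = (w + 3)(-3w + 2).
So |(-3w^2 - 7w - 6) + 12| = |w + 3|·|-3w + 2|.
Assume first that |w + 3| < 1, so |w| < 4. Then |-3w + 2| ≤ 3·4 + 2 = 14.
Hence |(-3w^2 - 7w - 6) + 12| ≤ 14|w + 3| < ϵ provided |w + 3| < ϵ/14.
Take δ = min(1, ϵ/14). Then 0 < |w + 3| < δ gives both |w + 3| < 1 and |w + 3| < ϵ/14, so |(-3w^2 - 7w - 6) + 12| < ϵ.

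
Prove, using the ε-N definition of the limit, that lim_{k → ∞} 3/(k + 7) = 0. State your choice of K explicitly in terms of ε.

K = 3/ε

Let ε > 0 be given. For k ≥ 1, |3/(k + 7) − 0| = 3/(k + 7) ≤ 3/k.
We need 3/k < ε, i.e. k > 3/ε.
Take K = 3/ε. If k > K then |3/(k + 7)| ≤ 3/k < ε.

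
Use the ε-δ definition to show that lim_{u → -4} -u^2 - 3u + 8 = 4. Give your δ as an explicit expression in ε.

δ = min(2, ε/7)

Fix ε > 0. We want δ > 0 such that 0 < |u + 4| < δ implies |(-u^2 - 3u + 8) − 4| < ε.
(-u^2 - 3u + 8) − 4 = -u^2 - 3u + 4 = (u + 4)(-u + 1).
So |(-u^2 - 3u + 8) − 4| = |u + 4|·|-u + 1|.
Require δ ≤ 2. Then |u + 4| < 2 gives |u| < 6, and by the triangle inequality |-u + 1| ≤ 6 + 1 = 7.
Hence |(-u^2 - 3u + 8) − 4| ≤ 7|u + 4| < ε provided |u + 4| < ε/7.
Choosing δ = min(2, ε/7) ensures both conditions, hence |(-u^2 - 3u + 8) − 4| < ε.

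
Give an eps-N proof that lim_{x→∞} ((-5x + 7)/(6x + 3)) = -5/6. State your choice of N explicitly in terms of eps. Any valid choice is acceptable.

Let eps > 0 be given. We seek N > 0 such that x > N implies |(-5x + 7)/(6x + 3) + 5/6| < eps.
(-5x + 7)/(6x + 3) + 5/6 = (6(-5x + 7) − (-5)(6x + 3)) / (6(6x + 3)) = 57/(6(6x + 3)).
For x > 0 we have 6x + 3 > 6x, so |(-5x + 7)/(6x + 3) + 5/6| = 57/(6(6x + 3)) < 57/(6·6x) = (19/12)/x.
Thus |(-5x + 7)/(6x + 3) + 5/6| < eps whenever x > (19/12)/eps.
Take N = (19/12)/eps. If x > N then |(-5x + 7)/(6x + 3) + 5/6| < (19/12)/x < eps.

N = (19/12)/eps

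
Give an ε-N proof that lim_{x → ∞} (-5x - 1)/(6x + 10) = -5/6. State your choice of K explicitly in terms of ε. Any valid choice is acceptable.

K = (11/9)/ε

Let ε > 0 be given. We seek K > 0 such that x > K implies |(-5x - 1)/(6x + 10) + 5/6| < ε.
(-5x - 1)/(6x + 10) + 5/6 = (6(-5x - 1) − (-5)(6x + 10)) / (6(6x + 10)) = 44/(6(6x + 10)).
For x > 0 we have 6x + 10 > 6x, so |(-5x - 1)/(6x + 10) + 5/6| = 44/(6(6x + 10)) < 44/(6·6x) = (11/9)/x.
Thus |(-5x - 1)/(6x + 10) + 5/6| < ε whenever x > (11/9)/ε.
Take K = (11/9)/ε. If x > K then |(-5x - 1)/(6x + 10) + 5/6| < (11/9)/x < ε.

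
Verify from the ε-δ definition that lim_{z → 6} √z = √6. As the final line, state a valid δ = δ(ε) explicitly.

Let ε > 0 be given. We want δ > 0 such that 0 < |z − 6| < δ implies |√z − √6| < ε.
Multiplying by the conjugate, |√z − √6| = |z − 6|/(√z + √6).
Restrict δ ≤ 6 so that |z − 6| < 6 forces z > 0, and then √z + √6 > √6.
Hence |√z − √6| < |z − 6|/√6, which is < ε once |z − 6| < √6·ε.
Take δ = min(6, √6·ε). If 0 < |z − 6| < δ then z > 0 and |√z − √6| < |z − 6|/√6 < ε.

δ = min(6, √6·ε)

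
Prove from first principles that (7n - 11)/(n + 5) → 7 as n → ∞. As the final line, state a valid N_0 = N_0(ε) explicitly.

N_0 = 46/ε

Suppose ε > 0. For n ≥ 1, |(7n - 11)/(n + 5) − 7| = |-46|/((n + 5)) = 46/((n + 5)).
Since n + 5 ≥ n for n ≥ 1, this is ≤ 46/(n) = 46/n.
So |(7n - 11)/(n + 5) − 7| < ε whenever n > 46/ε.
Take N_0 = 46/ε. If n > N_0 then |(7n - 11)/(n + 5) − 7| ≤ 46/n < ε.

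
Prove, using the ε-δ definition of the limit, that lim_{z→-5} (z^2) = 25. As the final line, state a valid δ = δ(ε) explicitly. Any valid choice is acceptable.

δ = min(2, ε/12)

Let ε > 0 be given. We seek δ > 0 with 0 < |z + 5| < δ ⇒ |z^2 − 25| < ε.
Factor: z^2 − 25 = (z + 5)(z - 5), so |z^2 − 25| = |z + 5|·|z - 5|.
Restrict δ ≤ 2. Then |z + 5| < 2 gives |z| < 7, so by the triangle inequality |z - 5| ≤ 7 + 5 = 12.
Hence |z^2 − 25| ≤ 12|z + 5|, which is < ε once |z + 5| < ε/12.
Take δ = min(2, ε/12). If 0 < |z + 5| < δ then both bounds hold and |z^2 − 25| ≤ 12|z + 5| < 12·(ε/12) = ε.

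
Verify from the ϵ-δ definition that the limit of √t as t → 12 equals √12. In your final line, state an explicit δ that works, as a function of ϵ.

δ = min(12, √12·ϵ)

Suppose ϵ > 0. We want δ > 0 such that 0 < |t − 12| < δ implies |√t − √12| < ϵ.
Multiplying by the conjugate, |√t − √12| = |t − 12|/(√t + √12).
Restrict δ ≤ 12 so that |t − 12| < 12 forces t > 0, and then √t + √12 > √12.
Hence |√t − √12| < |t − 12|/√12, which is < ϵ once |t − 12| < √12·ϵ.
Take δ = min(12, √12·ϵ). If 0 < |t − 12| < δ then t > 0 and |√t − √12| < |t − 12|/√12 < ϵ.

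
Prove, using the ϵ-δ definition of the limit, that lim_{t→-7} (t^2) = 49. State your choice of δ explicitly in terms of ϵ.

δ = min(1, ϵ/15)

Let ϵ > 0. We seek δ > 0 with 0 < |t + 7| < δ ⇒ |t^2 − 49| < ϵ.
Factor: t^2 − 49 = (t + 7)(t - 7), so |t^2 − 49| = |t + 7|·|t - 7|.
Restrict δ ≤ 1. Then |t + 7| < 1 gives |t| < 8, so by the triangle inequality |t - 7| ≤ 8 + 7 = 15.
Hence |t^2 − 49| ≤ 15|t + 7|, which is < ϵ once |t + 7| < ϵ/15.
Take δ = min(1, ϵ/15). If 0 < |t + 7| < δ then both bounds hold and |t^2 − 49| ≤ 15|t + 7| < 15·(ϵ/15) = ϵ.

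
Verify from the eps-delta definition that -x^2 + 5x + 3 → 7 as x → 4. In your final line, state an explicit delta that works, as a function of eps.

Let eps > 0. We want delta > 0 such that 0 < |x − 4| < delta implies |(-x^2 + 5x + 3) − 7| < eps.
(-x^2 + 5x + 3) − 7 = -x^2 + 5x - 4 = (x − 4)(-x + 1).
So |(-x^2 + 5x + 3) − 7| = |x − 4|·|-x + 1|.
Assume first that |x − 4| < 1, so |x| < 5. Then |-x + 1| ≤ 5 + 1 = 6.
Hence |(-x^2 + 5x + 3) − 7| ≤ 6|x − 4| < eps provided |x − 4| < eps/6.
Take delta = min(1, eps/6). Then 0 < |x − 4| < delta gives both |x − 4| < 1 and |x − 4| < eps/6, so |(-x^2 + 5x + 3) − 7| < eps.

delta = min(1, eps/6)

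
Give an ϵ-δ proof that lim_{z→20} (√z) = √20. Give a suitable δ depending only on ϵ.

δ = min(20, √20·ϵ)

Let ϵ > 0 be given. We want δ > 0 such that 0 < |z − 20| < δ implies |√z − √20| < ϵ.
Multiplying by the conjugate, |√z − √20| = |z − 20|/(√z + √20).
Restrict δ ≤ 20 so that |z − 20| < 20 forces z > 0, and then √z + √20 > √20.
Hence |√z − √20| < |z − 20|/√20, which is < ϵ once |z − 20| < √20·ϵ.
Take δ = min(20, √20·ϵ). If 0 < |z − 20| < δ then z > 0 and |√z − √20| < |z − 20|/√20 < ϵ.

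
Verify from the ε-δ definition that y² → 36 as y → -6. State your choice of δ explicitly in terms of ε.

Let ε > 0. We seek δ > 0 with 0 < |y + 6| < δ ⇒ |y² − 36| < ε.
Factor: y² − 36 = (y + 6)(y - 6), so |y² − 36| = |y + 6|·|y - 6|.
Impose δ ≤ 1 so that |y| < 7; then |y - 6| ≤ 13.
Hence |y² − 36| ≤ 13|y + 6|, which is < ε once |y + 6| < ε/13.
Take δ = min(1, ε/13). If 0 < |y + 6| < δ then both bounds hold and |y² − 36| ≤ 13|y + 6| < 13·(ε/13) = ε.

δ = min(1, ε/13)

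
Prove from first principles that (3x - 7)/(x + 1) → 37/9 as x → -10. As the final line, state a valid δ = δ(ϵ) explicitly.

δ = min(9/2, (81/20)ϵ)

Suppose ϵ > 0. We want δ > 0 with 0 < |x + 10| < δ ⇒ |(3x - 7)/(x + 1) − (37/9)| < ϵ.
Combining over a common denominator, (3x - 7)/(x + 1) − (37/9) = [(3x - 7)·(-9) − (-37)·(x + 1)] / [(-9)·(x + 1)] = 10(x + 10) / ((-9)(x + 1)).
So |(3x - 7)/(x + 1) − (37/9)| = 10|x + 10| / (9·|x + 1|).
Require δ ≤ 9/2, so |x + 1| ≥ |-9| − |x + 10| > 9 − 9/2 = 9/2.
Hence |(3x - 7)/(x + 1) − (37/9)| < 10|x + 10|/(9·(9/2)) = (20/81)|x + 10|, which is < ϵ once |x + 10| < (81/20)ϵ.
Take δ = min(9/2, (81/20)ϵ). Then 0 < |x + 10| < δ forces both bounds, so |(3x - 7)/(x + 1) − (37/9)| < ϵ.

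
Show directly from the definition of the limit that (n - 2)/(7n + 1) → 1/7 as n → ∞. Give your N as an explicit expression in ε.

Fix ε > 0. For n ≥ 1, |(n - 2)/(7n + 1) − (1/7)| = |-15|/(7(7n + 1)) = 15/(7(7n + 1)).
Since 7n + 1 ≥ 7n for n ≥ 1, this is ≤ 15/(7·7n) = (15/49)/n.
So |(n - 2)/(7n + 1) − (1/7)| < ε whenever n > (15/49)/ε.
Take N = (15/49)/ε. If n > N then |(n - 2)/(7n + 1) − (1/7)| ≤ (15/49)/n < ε.

N = (15/49)/ε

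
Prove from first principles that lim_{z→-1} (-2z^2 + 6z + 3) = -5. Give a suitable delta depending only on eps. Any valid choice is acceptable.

Fix eps > 0. We want delta > 0 such that 0 < |z + 1| < delta implies |(-2z^2 + 6z + 3) + 5| < eps.
(-2z^2 + 6z + 3) + 5 = -2z^2 + 6z + 8 = (z + 1)(-2z + 8).
So |(-2z^2 + 6z + 3) + 5| = |z + 1|·|-2z + 8|.
Assume first that |z + 1| < 1, so |z| < 2. Then |-2z + 8| ≤ 2·2 + 8 = 12.
Hence |(-2z^2 + 6z + 3) + 5| ≤ 12|z + 1| < eps provided |z + 1| < eps/12.
Choosing delta = min(1, eps/12) ensures both conditions, hence |(-2z^2 + 6z + 3) + 5| < eps.

delta = min(1, eps/12)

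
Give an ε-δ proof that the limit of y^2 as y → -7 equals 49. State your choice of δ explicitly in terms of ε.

Let ε > 0. We seek δ > 0 with 0 < |y + 7| < δ ⇒ |y^2 − 49| < ε.
Factor: y^2 − 49 = (y + 7)(y - 7), so |y^2 − 49| = |y + 7|·|y - 7|.
Restrict δ ≤ 1. Then |y + 7| < 1 gives |y| < 8, so by the triangle inequality |y - 7| ≤ 8 + 7 = 15.
Hence |y^2 − 49| ≤ 15|y + 7|, which is < ε once |y + 7| < ε/15.
Take δ = min(1, ε/15). If 0 < |y + 7| < δ then both bounds hold and |y^2 − 49| ≤ 15|y + 7| < 15·(ε/15) = ε.

δ = min(1, ε/15)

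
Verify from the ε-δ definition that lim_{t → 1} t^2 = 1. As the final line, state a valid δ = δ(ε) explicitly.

δ = min(1, ε/3)

Suppose ε > 0. We seek δ > 0 with 0 < |t − 1| < δ ⇒ |t^2 − 1| < ε.
Factor: t^2 − 1 = (t − 1)(t + 1), so |t^2 − 1| = |t − 1|·|t + 1|.
Restrict δ ≤ 1. Then |t − 1| < 1 gives |t| < 2, so by the triangle inequality |t + 1| ≤ 2 + 1 = 3.
Hence |t^2 − 1| ≤ 3|t − 1|, which is < ε once |t − 1| < ε/3.
Take δ = min(1, ε/3). If 0 < |t − 1| < δ then both bounds hold and |t^2 − 1| ≤ 3|t − 1| < 3·(ε/3) = ε.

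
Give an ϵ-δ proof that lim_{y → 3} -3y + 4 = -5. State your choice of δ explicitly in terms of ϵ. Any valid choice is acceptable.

Let ϵ > 0. We need δ > 0 so that 0 < |y − 3| < δ implies |(-3y + 4) + 5| < ϵ.
|(-3y + 4) + 5| = |-3y + 9| = 3|y − 3|.
Thus it suffices that |y − 3| < ϵ/3.
Take δ = ϵ/3. If 0 < |y − 3| < δ then |(-3y + 4) + 5| = 3|y − 3| < 3·(ϵ/3) = ϵ.

δ = ϵ/3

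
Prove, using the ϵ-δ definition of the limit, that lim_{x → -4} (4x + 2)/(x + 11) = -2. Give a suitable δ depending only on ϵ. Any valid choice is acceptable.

Let ϵ > 0. We want δ > 0 with 0 < |x + 4| < δ ⇒ |(4x + 2)/(x + 11) + 2| < ϵ.
Combining over a common denominator, (4x + 2)/(x + 11) + 2 = [(4x + 2)·7 − (-14)·(x + 11)] / [7·(x + 11)] = 42(x + 4) / (7(x + 11)).
So |(4x + 2)/(x + 11) + 2| = 42|x + 4| / (7·|x + 11|).
Restrict δ ≤ 7/2. Then |x + 4| < 7/2 gives |x + 11| = |(x + 4) + 7| ≥ 7 − 7/2 = 7/2.
Hence |(4x + 2)/(x + 11) + 2| < 42|x + 4|/(7·(7/2)) = (12/7)|x + 4|, which is < ϵ once |x + 4| < (7/12)ϵ.
Take δ = min(7/2, (7/12)ϵ). Then 0 < |x + 4| < δ forces both bounds, so |(4x + 2)/(x + 11) + 2| < ϵ.

δ = min(7/2, (7/12)ϵ)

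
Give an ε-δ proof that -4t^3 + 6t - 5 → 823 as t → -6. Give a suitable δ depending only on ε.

Let ε > 0 be given. We want δ > 0 such that 0 < |t + 6| < δ implies |(-4t^3 + 6t - 5) − 823| < ε.
(-4t^3 + 6t - 5) − 823 = -4t^3 + 6t - 828 = (t + 6)(-4t^2 + 24t - 138).
So |(-4t^3 + 6t - 5) − 823| = |t + 6|·|-4t^2 + 24t - 138|.
Assume first that |t + 6| < 1, so |t| < 7. Then |-4t^2 + 24t - 138| ≤ 4·7^2 + 24·7 + 138 = 502.
Hence |(-4t^3 + 6t - 5) − 823| ≤ 502|t + 6| < ε provided |t + 6| < ε/502.
Choosing δ = min(1, ε/502) ensures both conditions, hence |(-4t^3 + 6t - 5) − 823| < ε.

δ = min(1, ε/502)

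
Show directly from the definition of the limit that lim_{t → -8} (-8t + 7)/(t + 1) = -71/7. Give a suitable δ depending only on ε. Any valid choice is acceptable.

δ = min(7/2, (49/30)ε)

Let ε > 0 be given. We want δ > 0 with 0 < |t + 8| < δ ⇒ |(-8t + 7)/(t + 1) + 71/7| < ε.
Combining over a common denominator, (-8t + 7)/(t + 1) + 71/7 = [(-8t + 7)·(-7) − 71·(t + 1)] / [(-7)·(t + 1)] = -15(t + 8) / ((-7)(t + 1)).
So |(-8t + 7)/(t + 1) + 71/7| = 15|t + 8| / (7·|t + 1|).
Restrict δ ≤ 7/2. Then |t + 8| < 7/2 gives |t + 1| = |(t + 8) + (-7)| ≥ 7 − 7/2 = 7/2.
Hence |(-8t + 7)/(t + 1) + 71/7| < 15|t + 8|/(7·(7/2)) = (30/49)|t + 8|, which is < ε once |t + 8| < (49/30)ε.
Take δ = min(7/2, (49/30)ε). Then 0 < |t + 8| < δ forces both bounds, so |(-8t + 7)/(t + 1) + 71/7| < ε.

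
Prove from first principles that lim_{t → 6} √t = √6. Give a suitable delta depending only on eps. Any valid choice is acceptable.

delta = min(6, √6·eps)

Suppose eps > 0. We want delta > 0 such that 0 < |t − 6| < delta implies |√t − √6| < eps.
Rationalise: √t − √6 = (t − 6)/(√t + √6), so |√t − √6| = |t − 6|/(√t + √6).
Restrict delta ≤ 6 so that |t − 6| < 6 forces t > 0, and then √t + √6 > √6.
Hence |√t − √6| < |t − 6|/√6, which is < eps once |t − 6| < √6·eps.
Take delta = min(6, √6·eps). If 0 < |t − 6| < delta then t > 0 and |√t − √6| < |t − 6|/√6 < eps.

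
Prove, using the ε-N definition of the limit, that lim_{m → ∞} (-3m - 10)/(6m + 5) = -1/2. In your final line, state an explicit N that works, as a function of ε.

Suppose ε > 0. For m ≥ 1, |(-3m - 10)/(6m + 5) + 1/2| = |-45|/(6(6m + 5)) = 45/(6(6m + 5)).
Since 6m + 5 ≥ 6m for m ≥ 1, this is ≤ 45/(6·6m) = (5/4)/m.
So |(-3m - 10)/(6m + 5) + 1/2| < ε whenever m > (5/4)/ε.
Take N = (5/4)/ε. If m > N then |(-3m - 10)/(6m + 5) + 1/2| ≤ (5/4)/m < ε.

N = (5/4)/ε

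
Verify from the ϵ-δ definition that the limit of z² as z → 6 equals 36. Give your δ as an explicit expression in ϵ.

δ = min(1, ϵ/13)

Fix ϵ > 0. We seek δ > 0 with 0 < |z − 6| < δ ⇒ |z² − 36| < ϵ.
Factor: z² − 36 = (z − 6)(z + 6), so |z² − 36| = |z − 6|·|z + 6|.
Impose δ ≤ 1 so that |z| < 7; then |z + 6| ≤ 13.
Hence |z² − 36| ≤ 13|z − 6|, which is < ϵ once |z − 6| < ϵ/13.
Take δ = min(1, ϵ/13). If 0 < |z − 6| < δ then both bounds hold and |z² − 36| ≤ 13|z − 6| < 13·(ϵ/13) = ϵ.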